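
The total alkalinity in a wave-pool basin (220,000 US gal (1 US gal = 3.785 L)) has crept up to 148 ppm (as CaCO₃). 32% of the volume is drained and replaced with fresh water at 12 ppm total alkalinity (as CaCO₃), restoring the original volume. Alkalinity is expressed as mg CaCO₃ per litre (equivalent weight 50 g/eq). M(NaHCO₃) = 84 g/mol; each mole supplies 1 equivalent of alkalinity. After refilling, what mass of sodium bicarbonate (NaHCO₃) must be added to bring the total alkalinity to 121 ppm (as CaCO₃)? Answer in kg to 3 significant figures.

23.1 kg

Volume: 220,000 US gal × 3.785 L/gal = 832,700 L.
After draining 32% and refilling: 148 × 0.68 + 12 × 0.32 = 104.48 ppm.
Deficit to target: 121 − 104.48 = 16.52 mg/L.
As CaCO₃: 16.52 mg/L × 832,700 L = 13,760 g; ÷ 50 g/eq ÷ 1 = 275.1 mol NaHCO₃.
Mass: 275.1 × 84 = 23,110 g.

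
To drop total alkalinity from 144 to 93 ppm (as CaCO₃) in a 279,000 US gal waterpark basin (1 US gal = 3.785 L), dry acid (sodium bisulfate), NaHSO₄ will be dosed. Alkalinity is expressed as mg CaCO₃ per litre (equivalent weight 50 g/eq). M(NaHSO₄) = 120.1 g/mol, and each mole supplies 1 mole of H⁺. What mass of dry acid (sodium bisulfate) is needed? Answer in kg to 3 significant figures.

Volume: 279,000 US gal × 3.785 L/gal = 1,056,015 L.
Alkalinity to neutralize: (144 − 93) = 51 mg/L as CaCO₃ × 1,056,015 L = 53,860 g as CaCO₃.
Equivalents of H⁺ required: 53,860 ÷ 50 g/eq = 1077 eq = 1077 mol NaHSO₄.
Mass of NaHSO₄: 1077 × 120.1 = 129,400 g.

129 kg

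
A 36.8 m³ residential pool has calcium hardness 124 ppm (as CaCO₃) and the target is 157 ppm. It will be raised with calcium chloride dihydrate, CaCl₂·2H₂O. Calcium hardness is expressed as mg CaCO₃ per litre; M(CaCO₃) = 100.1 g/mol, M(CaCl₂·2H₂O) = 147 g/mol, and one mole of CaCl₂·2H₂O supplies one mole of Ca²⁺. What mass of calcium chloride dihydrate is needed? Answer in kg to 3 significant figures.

Volume: 36.8 m³ = 36,800 L.
Hardness to add: (157 − 124) = 33 mg/L as CaCO₃ × 36,800 L = 1214 g as CaCO₃.
Moles of Ca²⁺ (1 mol Ca²⁺ ≡ 1 mol CaCO₃): 1214 / 100.1 g/mol = 12.13 mol.
Mass of CaCl₂·2H₂O: 12.13 × 147 = 1783 g.

1.78 kg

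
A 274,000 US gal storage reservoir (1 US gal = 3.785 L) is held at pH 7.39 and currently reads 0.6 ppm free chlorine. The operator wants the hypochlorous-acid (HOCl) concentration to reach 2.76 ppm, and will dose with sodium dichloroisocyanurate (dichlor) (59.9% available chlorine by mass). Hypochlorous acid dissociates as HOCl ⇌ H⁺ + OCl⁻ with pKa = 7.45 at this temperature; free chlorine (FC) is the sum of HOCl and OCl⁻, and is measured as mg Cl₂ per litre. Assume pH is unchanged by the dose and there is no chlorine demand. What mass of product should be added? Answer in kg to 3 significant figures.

Volume: 274,000 US gal × 3.785 L/gal = 1,037,090 L.
[OCl⁻]/[HOCl] = 10^(pH − pKa) = 10^(7.39 − 7.45) = 0.871; fraction as HOCl = 1/(1 + 0.871) = 0.5345.
Free chlorine required for 2.76 ppm HOCl: 2.76 / 0.5345 = 5.164 ppm.
FC to add: 5.164 − 0.6 = 4.564 mg/L as Cl₂.
Cl₂ equivalent: 4.564 mg/L × 1,037,090 L = 4733 g.
Product at 59.9% available Cl: 4733 / 0.599 = 7902 g.

7.90 kg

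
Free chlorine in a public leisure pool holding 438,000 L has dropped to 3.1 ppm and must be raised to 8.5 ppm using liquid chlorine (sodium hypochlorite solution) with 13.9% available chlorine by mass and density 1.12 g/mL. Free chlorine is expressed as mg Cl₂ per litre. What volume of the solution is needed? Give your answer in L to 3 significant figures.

15.2 L

Chlorine deficit: 8.5 − 3.1 = 5.4 ppm = 5.4 mg/L as Cl₂.
Cl₂ equivalent needed: 5.4 mg/L × 438,000 L = 2,365,000 mg = 2365 g.
Product at 13.9% available chlorine: 2365 / 0.139 = 17,020 g.
Volume at density 1.12 g/mL: 17,020 g ÷ 1.12 g/mL = 15,190 mL.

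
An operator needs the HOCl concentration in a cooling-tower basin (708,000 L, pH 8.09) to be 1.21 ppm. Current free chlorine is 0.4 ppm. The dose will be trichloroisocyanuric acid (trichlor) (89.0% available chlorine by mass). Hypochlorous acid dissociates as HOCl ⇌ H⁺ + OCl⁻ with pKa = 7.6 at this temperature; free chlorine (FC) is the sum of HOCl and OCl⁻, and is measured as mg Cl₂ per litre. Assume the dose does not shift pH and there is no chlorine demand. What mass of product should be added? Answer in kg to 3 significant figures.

[OCl⁻]/[HOCl] = 10^(pH − pKa) = 10^(8.09 − 7.6) = 3.09; fraction as HOCl = 1/(1 + 3.09) = 0.2445.
Free chlorine required for 1.21 ppm HOCl: 1.21 / 0.2445 = 4.949 ppm.
FC to add: 4.949 − 0.4 = 4.549 mg/L as Cl₂.
Cl₂ equivalent: 4.549 mg/L × 708,000 L = 3221 g.
Product at 89.0% available Cl: 3221 / 0.89 = 3619 g.

3.62 kg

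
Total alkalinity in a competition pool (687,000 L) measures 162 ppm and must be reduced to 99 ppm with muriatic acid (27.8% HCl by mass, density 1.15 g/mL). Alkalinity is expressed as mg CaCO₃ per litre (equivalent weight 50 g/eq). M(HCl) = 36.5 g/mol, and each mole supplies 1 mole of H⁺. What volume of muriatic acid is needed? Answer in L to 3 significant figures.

98.8 L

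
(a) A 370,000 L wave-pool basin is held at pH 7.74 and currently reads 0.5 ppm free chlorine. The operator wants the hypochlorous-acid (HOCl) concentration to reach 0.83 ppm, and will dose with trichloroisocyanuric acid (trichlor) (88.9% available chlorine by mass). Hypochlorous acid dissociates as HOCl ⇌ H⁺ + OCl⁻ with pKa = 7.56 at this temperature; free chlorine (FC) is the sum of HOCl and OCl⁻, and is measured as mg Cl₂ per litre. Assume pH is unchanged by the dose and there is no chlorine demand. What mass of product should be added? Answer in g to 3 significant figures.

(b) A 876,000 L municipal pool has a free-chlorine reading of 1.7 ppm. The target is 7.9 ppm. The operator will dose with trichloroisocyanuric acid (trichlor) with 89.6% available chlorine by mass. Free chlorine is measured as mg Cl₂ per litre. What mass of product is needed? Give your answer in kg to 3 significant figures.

(a) 660 g; (b) 6.06 kg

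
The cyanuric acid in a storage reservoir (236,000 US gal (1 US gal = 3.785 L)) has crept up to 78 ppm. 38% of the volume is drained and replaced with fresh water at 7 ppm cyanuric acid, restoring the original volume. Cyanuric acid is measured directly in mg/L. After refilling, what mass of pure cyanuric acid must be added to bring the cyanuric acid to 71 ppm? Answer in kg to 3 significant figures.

17.8 kg

Volume: 236,000 US gal × 3.785 L/gal = 893,260 L.
After draining 38% and refilling: 78 × 0.62 + 7 × 0.38 = 51.02 ppm.
Deficit to target: 71 − 51.02 = 19.98 mg/L.
Mass: 19.98 mg/L × 893,260 L = 17,850 g cyanuric acid.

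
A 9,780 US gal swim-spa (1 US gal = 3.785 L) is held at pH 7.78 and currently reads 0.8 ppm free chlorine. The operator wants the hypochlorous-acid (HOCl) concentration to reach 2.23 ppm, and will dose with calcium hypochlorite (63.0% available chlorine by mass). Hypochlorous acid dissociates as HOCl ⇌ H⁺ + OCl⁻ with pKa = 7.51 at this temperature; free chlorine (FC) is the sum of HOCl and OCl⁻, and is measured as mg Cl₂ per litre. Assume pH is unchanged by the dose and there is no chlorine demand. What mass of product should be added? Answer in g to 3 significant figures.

328 g

Volume: 9,780 US gal × 3.785 L/gal = 37,017 L.
[OCl⁻]/[HOCl] = 10^(pH − pKa) = 10^(7.78 − 7.51) = 1.862; fraction as HOCl = 1/(1 + 1.862) = 0.3494.
Free chlorine required for 2.23 ppm HOCl: 2.23 / 0.3494 = 6.382 ppm.
FC to add: 6.382 − 0.8 = 5.582 mg/L as Cl₂.
Cl₂ equivalent: 5.582 mg/L × 37,017 L = 206.6 g.
Product at 63.0% available Cl: 206.6 / 0.63 = 328 g.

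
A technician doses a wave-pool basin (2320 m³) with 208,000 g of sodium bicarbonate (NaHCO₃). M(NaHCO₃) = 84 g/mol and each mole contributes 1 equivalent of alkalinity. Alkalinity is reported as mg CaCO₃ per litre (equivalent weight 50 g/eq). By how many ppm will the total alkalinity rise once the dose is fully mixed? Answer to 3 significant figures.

53.4 ppm

Volume: 2320 m³ = 2,320,000 L.
Moles of NaHCO₃: 208,000 g ÷ 84 g/mol = 2476 mol → 2476 eq of alkalinity.
As CaCO₃: 2476 eq × 50 g/eq = 123,800 g.
Rise: 123,800 g / 2,320,000 L × 1000 = 53.37 mg/L.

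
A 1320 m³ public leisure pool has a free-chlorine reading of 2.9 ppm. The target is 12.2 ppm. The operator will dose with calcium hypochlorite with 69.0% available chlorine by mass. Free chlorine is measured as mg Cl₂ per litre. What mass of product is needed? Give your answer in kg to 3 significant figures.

Volume: 1320 m³ = 1,320,000 L.
Chlorine deficit: 12.2 − 2.9 = 9.3 ppm = 9.3 mg/L as Cl₂.
Cl₂ equivalent needed: 9.3 mg/L × 1,320,000 L = 12,280,000 mg = 12,280 g.
Product at 69.0% available chlorine: 12,280 / 0.69 = 17,790 g.

17.8 kg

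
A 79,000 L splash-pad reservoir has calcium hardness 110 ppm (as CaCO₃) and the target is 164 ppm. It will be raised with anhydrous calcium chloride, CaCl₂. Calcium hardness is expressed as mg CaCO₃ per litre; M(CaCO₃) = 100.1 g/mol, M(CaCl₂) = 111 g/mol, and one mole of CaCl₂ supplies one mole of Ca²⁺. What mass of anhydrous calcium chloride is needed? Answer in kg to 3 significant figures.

4.73 kg

Hardness to add: (164 − 110) = 54 mg/L as CaCO₃ × 79,000 L = 4266 g as CaCO₃.
Moles of Ca²⁺ (1 mol Ca²⁺ ≡ 1 mol CaCO₃): 4266 / 100.1 g/mol = 42.62 mol.
Mass of CaCl₂: 42.62 × 111 = 4731 g.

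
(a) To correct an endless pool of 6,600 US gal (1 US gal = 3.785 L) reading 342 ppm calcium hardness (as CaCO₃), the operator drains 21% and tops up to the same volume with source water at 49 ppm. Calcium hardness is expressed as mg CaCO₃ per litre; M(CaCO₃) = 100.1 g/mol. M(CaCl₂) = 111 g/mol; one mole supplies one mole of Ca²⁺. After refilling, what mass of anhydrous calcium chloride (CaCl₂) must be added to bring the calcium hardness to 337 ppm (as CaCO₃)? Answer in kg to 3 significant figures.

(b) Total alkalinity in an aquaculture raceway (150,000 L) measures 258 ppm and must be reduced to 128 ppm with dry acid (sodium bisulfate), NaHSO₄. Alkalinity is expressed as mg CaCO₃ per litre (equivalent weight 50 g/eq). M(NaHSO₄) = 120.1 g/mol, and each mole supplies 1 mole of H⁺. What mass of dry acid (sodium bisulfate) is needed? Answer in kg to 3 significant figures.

(a) 1.57 kg; (b) 46.8 kg

(a) Volume: 6,600 US gal × 3.785 L/gal = 24,981 L.
(a) After draining 21% and refilling: 342 × 0.79 + 49 × 0.21 = 280.47 ppm.
(a) Deficit to target: 337 − 280.47 = 56.53 mg/L.
(a) As CaCO₃: 56.53 mg/L × 24,981 L = 1412 g; ÷ 100.1 = 14.11 mol Ca²⁺.
(a) Mass: 14.11 × 111 = 1566 g.

(b) Alkalinity to neutralize: (258 − 128) = 130 mg/L as CaCO₃ × 150,000 L = 19,500 g as CaCO₃.
(b) Equivalents of H⁺ required: 19,500 ÷ 50 g/eq = 390 eq = 390 mol NaHSO₄.
(b) Mass of NaHSO₄: 390 × 120.1 = 46,840 g.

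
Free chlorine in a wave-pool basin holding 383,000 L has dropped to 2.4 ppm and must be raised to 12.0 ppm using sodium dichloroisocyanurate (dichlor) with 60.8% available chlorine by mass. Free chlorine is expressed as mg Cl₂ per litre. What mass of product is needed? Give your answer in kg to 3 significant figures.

Chlorine deficit: 12.0 − 2.4 = 9.6 ppm = 9.6 mg/L as Cl₂.
Cl₂ equivalent needed: 9.6 mg/L × 383,000 L = 3,677,000 mg = 3677 g.
Product at 60.8% available chlorine: 3677 / 0.608 = 6047 g.

6.05 kg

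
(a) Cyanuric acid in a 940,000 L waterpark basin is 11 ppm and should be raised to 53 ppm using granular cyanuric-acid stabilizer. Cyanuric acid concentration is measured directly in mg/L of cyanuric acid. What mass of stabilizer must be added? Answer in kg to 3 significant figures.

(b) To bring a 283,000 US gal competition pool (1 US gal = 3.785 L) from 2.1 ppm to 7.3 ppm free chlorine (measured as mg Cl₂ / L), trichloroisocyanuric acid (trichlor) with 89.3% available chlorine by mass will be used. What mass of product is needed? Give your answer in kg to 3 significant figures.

(a) 39.5 kg; (b) 6.24 kg

(a) CYA to add: (53 − 11) = 42 mg/L × 940,000 L = 39,480 g cyanuric acid.

(b) Volume: 283,000 US gal × 3.785 L/gal = 1,071,155 L.
(b) Chlorine deficit: 7.3 − 2.1 = 5.2 ppm = 5.2 mg/L as Cl₂.
(b) Cl₂ equivalent needed: 5.2 mg/L × 1,071,155 L = 5,570,000 mg = 5570 g.
(b) Product at 89.3% available chlorine: 5570 / 0.893 = 6237 g.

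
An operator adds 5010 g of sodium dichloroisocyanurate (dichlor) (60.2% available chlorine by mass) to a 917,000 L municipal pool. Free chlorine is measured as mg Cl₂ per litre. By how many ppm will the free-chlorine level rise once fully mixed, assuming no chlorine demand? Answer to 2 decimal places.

3.29 ppm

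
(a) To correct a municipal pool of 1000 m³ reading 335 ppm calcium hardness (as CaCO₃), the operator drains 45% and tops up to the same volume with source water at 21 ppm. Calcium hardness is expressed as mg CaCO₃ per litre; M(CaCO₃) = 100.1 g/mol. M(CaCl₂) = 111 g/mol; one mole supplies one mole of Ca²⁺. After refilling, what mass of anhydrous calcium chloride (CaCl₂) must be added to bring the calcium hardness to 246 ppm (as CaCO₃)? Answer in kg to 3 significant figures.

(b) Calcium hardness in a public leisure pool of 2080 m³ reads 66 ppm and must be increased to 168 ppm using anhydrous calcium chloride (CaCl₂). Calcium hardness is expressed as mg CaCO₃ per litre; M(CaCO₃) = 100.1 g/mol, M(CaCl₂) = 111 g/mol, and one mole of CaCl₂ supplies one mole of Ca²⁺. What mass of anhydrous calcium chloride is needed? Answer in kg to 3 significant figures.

(a) Volume: 1000 m³ = 1,000,000 L.
(a) After draining 45% and refilling: 335 × 0.55 + 21 × 0.45 = 193.7 ppm.
(a) Deficit to target: 246 − 193.7 = 52.3 mg/L.
(a) As CaCO₃: 52.3 mg/L × 1,000,000 L = 52,300 g; ÷ 100.1 = 522.5 mol Ca²⁺.
(a) Mass: 522.5 × 111 = 58,000 g.

(b) Volume: 2080 m³ = 2,080,000 L.
(b) Hardness to add: (168 − 66) = 102 mg/L as CaCO₃ × 2,080,000 L = 212,200 g as CaCO₃.
(b) Moles of Ca²⁺ (1 mol Ca²⁺ ≡ 1 mol CaCO₃): 212,200 / 100.1 g/mol = 2119 mol.
(b) Mass of CaCl₂: 2119 × 111 = 235,300 g.

(a) 58.0 kg; (b) 235 kg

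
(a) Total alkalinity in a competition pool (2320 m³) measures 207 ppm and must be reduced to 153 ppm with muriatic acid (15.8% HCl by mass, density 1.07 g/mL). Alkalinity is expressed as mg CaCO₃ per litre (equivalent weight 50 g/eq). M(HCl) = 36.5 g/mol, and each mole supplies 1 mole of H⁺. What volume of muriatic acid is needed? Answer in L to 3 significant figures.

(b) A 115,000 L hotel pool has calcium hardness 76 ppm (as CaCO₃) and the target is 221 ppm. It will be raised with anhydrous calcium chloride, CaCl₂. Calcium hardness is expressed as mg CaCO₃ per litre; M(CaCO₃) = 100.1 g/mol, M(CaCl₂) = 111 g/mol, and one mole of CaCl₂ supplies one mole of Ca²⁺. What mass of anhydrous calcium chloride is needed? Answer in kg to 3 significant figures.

(a) 541 L; (b) 18.5 kg

(a) Volume: 2320 m³ = 2,320,000 L.
(a) Alkalinity to neutralize: (207 − 153) = 54 mg/L as CaCO₃ × 2,320,000 L = 125,300 g as CaCO₃.
(a) Equivalents of H⁺ required: 125,300 ÷ 50 g/eq = 2506 eq = 2506 mol HCl.
(a) Mass of HCl: 2506 × 36.5 = 91,450 g.
(a) Mass of 15.8% solution: 91,450 / 0.158 = 578,800 g.
(a) Volume: 578,800 g ÷ 1.07 g/mL = 541,000 mL.

(b) Hardness to add: (221 − 76) = 145 mg/L as CaCO₃ × 115,000 L = 16,680 g as CaCO₃.
(b) Moles of Ca²⁺ (1 mol Ca²⁺ ≡ 1 mol CaCO₃): 16,680 / 100.1 g/mol = 166.6 mol.
(b) Mass of CaCl₂: 166.6 × 111 = 18,490 g.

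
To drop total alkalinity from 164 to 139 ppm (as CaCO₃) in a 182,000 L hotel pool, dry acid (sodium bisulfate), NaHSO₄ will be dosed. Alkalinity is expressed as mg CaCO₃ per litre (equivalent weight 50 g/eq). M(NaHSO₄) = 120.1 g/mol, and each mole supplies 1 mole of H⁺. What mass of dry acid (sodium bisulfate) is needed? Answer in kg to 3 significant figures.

Alkalinity to neutralize: (164 − 139) = 25 mg/L as CaCO₃ × 182,000 L = 4550 g as CaCO₃.
Equivalents of H⁺ required: 4550 ÷ 50 g/eq = 91 eq = 91 mol NaHSO₄.
Mass of NaHSO₄: 91 × 120.1 = 10,930 g.

10.9 kg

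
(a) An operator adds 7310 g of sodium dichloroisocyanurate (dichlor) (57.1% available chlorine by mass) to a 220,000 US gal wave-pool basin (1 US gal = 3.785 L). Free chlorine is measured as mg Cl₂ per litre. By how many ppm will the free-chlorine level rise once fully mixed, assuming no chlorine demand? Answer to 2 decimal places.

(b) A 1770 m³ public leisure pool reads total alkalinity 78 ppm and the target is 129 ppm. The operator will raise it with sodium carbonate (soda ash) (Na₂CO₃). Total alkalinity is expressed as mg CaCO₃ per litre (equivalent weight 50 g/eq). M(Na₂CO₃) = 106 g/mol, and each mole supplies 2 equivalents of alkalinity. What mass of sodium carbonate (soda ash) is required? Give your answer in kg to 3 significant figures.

(a) Volume: 220,000 US gal × 3.785 L/gal = 832,700 L.
(a) Available chlorine delivered: 7310 g × 0.571 = 4174 g as Cl₂.
(a) Concentration rise: 4174 g / 832,700 L = 5.013 mg/L = 5.01 ppm.

(b) Volume: 1770 m³ = 1,770,000 L.
(b) Alkalinity to add: (129 − 78) = 51 mg/L as CaCO₃ × 1,770,000 L = 90,270 g as CaCO₃.
(b) Equivalents: 90,270 g ÷ 50 g/eq = 1805 eq.
(b) Each mole of Na₂CO₃ supplies 2 eq, so 1805 / 2 = 902.7 mol.
(b) Mass: 902.7 mol × 106 g/mol = 95,690 g.

(a) 5.01 ppm; (b) 95.7 kg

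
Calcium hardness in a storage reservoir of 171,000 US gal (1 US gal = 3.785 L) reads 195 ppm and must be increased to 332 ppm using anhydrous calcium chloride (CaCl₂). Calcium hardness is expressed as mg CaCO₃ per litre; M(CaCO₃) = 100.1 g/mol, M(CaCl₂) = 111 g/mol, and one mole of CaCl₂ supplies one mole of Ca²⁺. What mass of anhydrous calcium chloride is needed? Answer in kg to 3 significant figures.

Volume: 171,000 US gal × 3.785 L/gal = 647,235 L.
Hardness to add: (332 − 195) = 137 mg/L as CaCO₃ × 647,235 L = 88,670 g as CaCO₃.
Moles of Ca²⁺ (1 mol Ca²⁺ ≡ 1 mol CaCO₃): 88,670 / 100.1 g/mol = 885.8 mol.
Mass of CaCl₂: 885.8 × 111 = 98,330 g.

98.3 kg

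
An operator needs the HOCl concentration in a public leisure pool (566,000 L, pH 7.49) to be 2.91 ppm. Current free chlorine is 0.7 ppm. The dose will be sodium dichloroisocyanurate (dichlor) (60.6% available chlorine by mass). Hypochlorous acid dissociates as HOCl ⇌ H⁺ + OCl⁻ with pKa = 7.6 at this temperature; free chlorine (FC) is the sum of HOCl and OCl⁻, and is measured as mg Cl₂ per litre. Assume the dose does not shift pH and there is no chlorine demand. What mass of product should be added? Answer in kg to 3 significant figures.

[OCl⁻]/[HOCl] = 10^(pH − pKa) = 10^(7.49 − 7.6) = 0.7762; fraction as HOCl = 1/(1 + 0.7762) = 0.563.
Free chlorine required for 2.91 ppm HOCl: 2.91 / 0.563 = 5.169 ppm.
FC to add: 5.169 − 0.7 = 4.469 mg/L as Cl₂.
Cl₂ equivalent: 4.469 mg/L × 566,000 L = 2529 g.
Product at 60.6% available Cl: 2529 / 0.606 = 4174 g.

4.17 kg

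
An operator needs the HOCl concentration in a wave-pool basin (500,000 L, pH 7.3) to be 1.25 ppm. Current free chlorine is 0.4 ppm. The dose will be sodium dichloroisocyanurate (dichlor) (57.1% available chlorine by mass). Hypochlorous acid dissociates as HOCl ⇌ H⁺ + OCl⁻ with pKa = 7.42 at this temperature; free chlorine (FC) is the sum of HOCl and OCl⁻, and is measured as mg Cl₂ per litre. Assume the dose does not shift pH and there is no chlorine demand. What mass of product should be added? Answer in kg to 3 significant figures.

[OCl⁻]/[HOCl] = 10^(pH − pKa) = 10^(7.3 − 7.42) = 0.7586; fraction as HOCl = 1/(1 + 0.7586) = 0.5686.
Free chlorine required for 1.25 ppm HOCl: 1.25 / 0.5686 = 2.198 ppm.
FC to add: 2.198 − 0.4 = 1.798 mg/L as Cl₂.
Cl₂ equivalent: 1.798 mg/L × 500,000 L = 899.1 g.
Product at 57.1% available Cl: 899.1 / 0.571 = 1575 g.

1.57 kg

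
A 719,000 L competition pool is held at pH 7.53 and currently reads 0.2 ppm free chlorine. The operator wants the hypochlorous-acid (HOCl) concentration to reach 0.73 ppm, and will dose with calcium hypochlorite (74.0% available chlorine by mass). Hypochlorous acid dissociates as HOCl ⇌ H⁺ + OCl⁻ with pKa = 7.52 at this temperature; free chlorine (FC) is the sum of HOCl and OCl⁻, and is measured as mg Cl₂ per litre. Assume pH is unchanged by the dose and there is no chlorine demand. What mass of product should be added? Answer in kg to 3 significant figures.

1.24 kg

[OCl⁻]/[HOCl] = 10^(pH − pKa) = 10^(7.53 − 7.52) = 1.023; fraction as HOCl = 1/(1 + 1.023) = 0.4942.
Free chlorine required for 0.73 ppm HOCl: 0.73 / 0.4942 = 1.477 ppm.
FC to add: 1.477 − 0.2 = 1.277 mg/L as Cl₂.
Cl₂ equivalent: 1.277 mg/L × 719,000 L = 918.2 g.
Product at 74.0% available Cl: 918.2 / 0.74 = 1241 g.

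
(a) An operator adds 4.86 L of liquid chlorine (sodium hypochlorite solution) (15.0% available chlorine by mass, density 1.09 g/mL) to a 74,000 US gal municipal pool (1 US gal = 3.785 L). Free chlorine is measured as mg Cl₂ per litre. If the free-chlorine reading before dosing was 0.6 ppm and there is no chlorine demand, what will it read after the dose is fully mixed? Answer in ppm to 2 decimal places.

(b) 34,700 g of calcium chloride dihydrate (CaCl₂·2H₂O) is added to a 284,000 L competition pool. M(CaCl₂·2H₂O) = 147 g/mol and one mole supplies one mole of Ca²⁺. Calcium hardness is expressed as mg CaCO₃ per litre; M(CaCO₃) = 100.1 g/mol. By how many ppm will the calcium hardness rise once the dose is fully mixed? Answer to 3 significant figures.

(a) 3.44 ppm; (b) 83.2 ppm

(a) Volume: 74,000 US gal × 3.785 L/gal = 280,090 L.
(a) Mass of solution: 4.86 L × 1000 mL/L × 1.09 g/mL = 5297 g.
(a) Available chlorine delivered: 5297 g × 0.15 = 794.6 g as Cl₂.
(a) Concentration rise: 794.6 g / 280,090 L = 2.837 mg/L = 2.84 ppm.
(a) Final FC: 0.6 + 2.84 = 3.44 ppm.

(b) Moles of Ca²⁺: 34,700 g ÷ 147 g/mol = 236.1 mol.
(b) As CaCO₃: 236.1 mol × 100.1 g/mol = 23,630 g.
(b) Rise: 23,630 g / 284,000 L × 1000 = 83.2 mg/L.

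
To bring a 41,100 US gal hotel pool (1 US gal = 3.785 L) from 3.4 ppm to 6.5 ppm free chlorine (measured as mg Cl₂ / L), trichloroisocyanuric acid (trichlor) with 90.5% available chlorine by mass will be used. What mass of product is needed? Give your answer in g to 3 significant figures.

Volume: 41,100 US gal × 3.785 L/gal = 155,564 L.
Chlorine deficit: 6.5 − 3.4 = 3.1 ppm = 3.1 mg/L as Cl₂.
Cl₂ equivalent needed: 3.1 mg/L × 155,564 L = 482,200 mg = 482.2 g.
Product at 90.5% available chlorine: 482.2 / 0.905 = 532.9 g.

533 g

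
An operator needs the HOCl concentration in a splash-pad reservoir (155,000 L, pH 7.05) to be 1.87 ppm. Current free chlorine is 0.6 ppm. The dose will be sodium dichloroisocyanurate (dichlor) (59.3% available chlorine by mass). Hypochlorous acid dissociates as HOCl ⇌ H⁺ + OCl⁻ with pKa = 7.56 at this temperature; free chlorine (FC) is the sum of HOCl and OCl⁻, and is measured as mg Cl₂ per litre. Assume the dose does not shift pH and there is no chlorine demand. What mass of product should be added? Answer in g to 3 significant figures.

483 g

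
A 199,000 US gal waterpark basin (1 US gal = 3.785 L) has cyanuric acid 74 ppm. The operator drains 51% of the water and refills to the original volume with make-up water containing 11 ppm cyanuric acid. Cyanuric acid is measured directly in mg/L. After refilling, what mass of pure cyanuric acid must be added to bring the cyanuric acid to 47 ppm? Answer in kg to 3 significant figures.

Volume: 199,000 US gal × 3.785 L/gal = 753,215 L.
After draining 51% and refilling: 74 × 0.49 + 11 × 0.51 = 41.87 ppm.
Deficit to target: 47 − 41.87 = 5.13 mg/L.
Mass: 5.13 mg/L × 753,215 L = 3864 g cyanuric acid.

3.86 kg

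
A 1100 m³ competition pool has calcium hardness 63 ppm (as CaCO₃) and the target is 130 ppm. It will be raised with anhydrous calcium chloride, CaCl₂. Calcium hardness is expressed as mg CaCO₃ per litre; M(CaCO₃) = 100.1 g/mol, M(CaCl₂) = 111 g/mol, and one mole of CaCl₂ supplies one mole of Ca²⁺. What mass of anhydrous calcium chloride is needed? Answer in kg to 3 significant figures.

81.7 kg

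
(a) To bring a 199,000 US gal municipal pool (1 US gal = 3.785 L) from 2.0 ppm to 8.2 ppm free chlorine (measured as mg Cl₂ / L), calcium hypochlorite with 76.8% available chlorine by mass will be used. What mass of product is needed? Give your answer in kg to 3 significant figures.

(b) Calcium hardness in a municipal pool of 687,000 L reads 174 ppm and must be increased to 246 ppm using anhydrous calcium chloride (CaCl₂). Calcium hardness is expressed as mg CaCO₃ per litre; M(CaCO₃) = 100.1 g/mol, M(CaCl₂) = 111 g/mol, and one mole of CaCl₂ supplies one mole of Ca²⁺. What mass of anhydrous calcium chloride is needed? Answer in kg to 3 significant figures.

(a) Volume: 199,000 US gal × 3.785 L/gal = 753,215 L.
(a) Chlorine deficit: 8.2 − 2.0 = 6.2 ppm = 6.2 mg/L as Cl₂.
(a) Cl₂ equivalent needed: 6.2 mg/L × 753,215 L = 4,670,000 mg = 4670 g.
(a) Product at 76.8% available chlorine: 4670 / 0.768 = 6081 g.

(b) Hardness to add: (246 − 174) = 72 mg/L as CaCO₃ × 687,000 L = 49,460 g as CaCO₃.
(b) Moles of Ca²⁺ (1 mol Ca²⁺ ≡ 1 mol CaCO₃): 49,460 / 100.1 g/mol = 494.1 mol.
(b) Mass of CaCl₂: 494.1 × 111 = 54,850 g.

(a) 6.08 kg; (b) 54.9 kg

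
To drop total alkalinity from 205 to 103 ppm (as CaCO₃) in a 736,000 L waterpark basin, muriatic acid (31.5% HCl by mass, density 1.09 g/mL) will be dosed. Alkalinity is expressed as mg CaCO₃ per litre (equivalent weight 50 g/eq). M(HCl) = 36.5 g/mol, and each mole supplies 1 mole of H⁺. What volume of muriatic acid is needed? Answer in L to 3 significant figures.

160 L

Alkalinity to neutralize: (205 − 103) = 102 mg/L as CaCO₃ × 736,000 L = 75,070 g as CaCO₃.
Equivalents of H⁺ required: 75,070 ÷ 50 g/eq = 1501 eq = 1501 mol HCl.
Mass of HCl: 1501 × 36.5 = 54,800 g.
Mass of 31.5% solution: 54,800 / 0.315 = 174,000 g.
Volume: 174,000 g ÷ 1.09 g/mL = 159,600 mL.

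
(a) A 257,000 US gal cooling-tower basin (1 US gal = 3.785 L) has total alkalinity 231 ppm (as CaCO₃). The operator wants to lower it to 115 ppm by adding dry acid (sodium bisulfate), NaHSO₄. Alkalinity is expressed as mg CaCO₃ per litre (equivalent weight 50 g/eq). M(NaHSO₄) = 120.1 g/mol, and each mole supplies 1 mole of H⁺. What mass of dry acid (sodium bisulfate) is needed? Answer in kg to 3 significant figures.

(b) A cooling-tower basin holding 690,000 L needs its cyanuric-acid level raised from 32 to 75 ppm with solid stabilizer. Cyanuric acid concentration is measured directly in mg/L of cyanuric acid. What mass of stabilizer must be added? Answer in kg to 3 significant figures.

(a) 271 kg; (b) 29.7 kg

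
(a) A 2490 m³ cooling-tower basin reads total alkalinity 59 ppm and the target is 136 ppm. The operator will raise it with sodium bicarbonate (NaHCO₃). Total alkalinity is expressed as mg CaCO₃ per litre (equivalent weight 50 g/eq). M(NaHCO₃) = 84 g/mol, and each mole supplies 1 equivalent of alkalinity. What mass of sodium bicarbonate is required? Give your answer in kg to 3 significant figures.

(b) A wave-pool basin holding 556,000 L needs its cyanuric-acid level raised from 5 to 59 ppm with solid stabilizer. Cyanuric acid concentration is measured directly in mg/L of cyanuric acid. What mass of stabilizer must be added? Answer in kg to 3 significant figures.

(a) 322 kg; (b) 30.0 kg

(a) Volume: 2490 m³ = 2,490,000 L.
(a) Alkalinity to add: (136 − 59) = 77 mg/L as CaCO₃ × 2,490,000 L = 191,700 g as CaCO₃.
(a) Equivalents: 191,700 g ÷ 50 g/eq = 3835 eq.
(a) NaHCO₃ supplies 1 eq per mole → 3835 mol.
(a) Mass: 3835 mol × 84 g/mol = 322,100 g.

(b) CYA to add: (59 − 5) = 54 mg/L × 556,000 L = 30,020 g cyanuric acid.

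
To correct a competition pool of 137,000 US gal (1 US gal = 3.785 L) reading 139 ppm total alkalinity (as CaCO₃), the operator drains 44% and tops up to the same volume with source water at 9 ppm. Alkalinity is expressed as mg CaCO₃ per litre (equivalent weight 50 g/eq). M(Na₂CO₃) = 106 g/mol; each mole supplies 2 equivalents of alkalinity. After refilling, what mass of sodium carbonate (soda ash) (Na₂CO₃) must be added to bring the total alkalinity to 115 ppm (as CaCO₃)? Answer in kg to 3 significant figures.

Volume: 137,000 US gal × 3.785 L/gal = 518,545 L.
After draining 44% and refilling: 139 × 0.56 + 9 × 0.44 = 81.8 ppm.
Deficit to target: 115 − 81.8 = 33.2 mg/L.
As CaCO₃: 33.2 mg/L × 518,545 L = 17,220 g; ÷ 50 g/eq ÷ 2 = 172.2 mol Na₂CO₃.
Mass: 172.2 × 106 = 18,250 g.

18.2 kg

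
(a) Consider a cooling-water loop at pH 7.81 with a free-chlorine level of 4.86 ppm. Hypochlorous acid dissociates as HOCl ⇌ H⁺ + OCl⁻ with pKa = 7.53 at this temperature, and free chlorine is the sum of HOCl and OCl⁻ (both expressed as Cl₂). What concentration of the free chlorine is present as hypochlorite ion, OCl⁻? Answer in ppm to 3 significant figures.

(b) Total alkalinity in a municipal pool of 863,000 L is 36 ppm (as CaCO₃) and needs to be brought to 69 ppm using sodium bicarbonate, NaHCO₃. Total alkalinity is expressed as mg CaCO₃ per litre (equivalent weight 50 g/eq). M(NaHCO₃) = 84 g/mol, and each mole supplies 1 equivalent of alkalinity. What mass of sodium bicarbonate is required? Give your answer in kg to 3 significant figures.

(a) 3.19 ppm; (b) 47.8 kg

(a) [OCl⁻]/[HOCl] = 10^(pH − pKa) = 10^(7.81 − 7.53) = 10^0.28 = 1.905.
(a) Fraction as HOCl = 1 / (1 + 1.905) = 0.3442.
(a) OCl⁻ = (1 − 0.3442) × 4.86 ppm = 3.187 ppm.

(b) Alkalinity to add: (69 − 36) = 33 mg/L as CaCO₃ × 863,000 L = 28,480 g as CaCO₃.
(b) Equivalents: 28,480 g ÷ 50 g/eq = 569.6 eq.
(b) NaHCO₃ supplies 1 eq per mole → 569.6 mol.
(b) Mass: 569.6 mol × 84 g/mol = 47,840 g.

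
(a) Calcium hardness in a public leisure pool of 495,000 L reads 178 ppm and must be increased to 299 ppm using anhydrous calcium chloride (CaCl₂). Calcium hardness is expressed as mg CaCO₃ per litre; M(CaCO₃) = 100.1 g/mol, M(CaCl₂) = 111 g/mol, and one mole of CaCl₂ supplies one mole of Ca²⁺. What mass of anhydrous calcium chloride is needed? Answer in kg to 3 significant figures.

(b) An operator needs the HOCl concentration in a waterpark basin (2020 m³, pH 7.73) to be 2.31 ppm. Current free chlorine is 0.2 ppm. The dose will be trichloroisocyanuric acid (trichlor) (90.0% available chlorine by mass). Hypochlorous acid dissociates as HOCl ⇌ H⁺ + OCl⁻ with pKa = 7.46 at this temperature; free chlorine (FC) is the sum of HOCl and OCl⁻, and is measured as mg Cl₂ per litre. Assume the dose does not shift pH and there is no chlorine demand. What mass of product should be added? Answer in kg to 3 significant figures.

(a) 66.4 kg; (b) 14.4 kg

(a) Hardness to add: (299 − 178) = 121 mg/L as CaCO₃ × 495,000 L = 59,900 g as CaCO₃.
(a) Moles of Ca²⁺ (1 mol Ca²⁺ ≡ 1 mol CaCO₃): 59,900 / 100.1 g/mol = 598.4 mol.
(a) Mass of CaCl₂: 598.4 × 111 = 66,420 g.

(b) Volume: 2020 m³ = 2,020,000 L.
(b) [OCl⁻]/[HOCl] = 10^(pH − pKa) = 10^(7.73 − 7.46) = 1.862; fraction as HOCl = 1/(1 + 1.862) = 0.3494.
(b) Free chlorine required for 2.31 ppm HOCl: 2.31 / 0.3494 = 6.611 ppm.
(b) FC to add: 6.611 − 0.2 = 6.411 mg/L as Cl₂.
(b) Cl₂ equivalent: 6.411 mg/L × 2,020,000 L = 12,950 g.
(b) Product at 90.0% available Cl: 12,950 / 0.9 = 14,390 g.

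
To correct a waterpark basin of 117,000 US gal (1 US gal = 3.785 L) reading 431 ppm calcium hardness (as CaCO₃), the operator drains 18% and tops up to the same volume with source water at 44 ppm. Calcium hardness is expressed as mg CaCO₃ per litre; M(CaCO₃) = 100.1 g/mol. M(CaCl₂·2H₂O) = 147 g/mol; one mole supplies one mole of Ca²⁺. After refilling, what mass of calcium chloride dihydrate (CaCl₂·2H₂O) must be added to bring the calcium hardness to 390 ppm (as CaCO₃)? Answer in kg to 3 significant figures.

18.6 kg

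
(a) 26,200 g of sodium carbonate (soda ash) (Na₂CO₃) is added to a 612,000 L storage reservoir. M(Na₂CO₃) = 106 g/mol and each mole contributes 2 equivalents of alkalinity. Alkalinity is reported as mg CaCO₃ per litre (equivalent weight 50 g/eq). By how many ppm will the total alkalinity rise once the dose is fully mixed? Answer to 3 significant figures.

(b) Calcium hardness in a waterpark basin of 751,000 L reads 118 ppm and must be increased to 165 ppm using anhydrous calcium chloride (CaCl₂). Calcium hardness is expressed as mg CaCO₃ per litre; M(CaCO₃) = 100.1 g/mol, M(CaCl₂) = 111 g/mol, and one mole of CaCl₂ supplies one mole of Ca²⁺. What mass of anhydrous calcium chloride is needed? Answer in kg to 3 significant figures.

(a) 40.4 ppm; (b) 39.1 kg

(a) Moles of Na₂CO₃: 26,200 g ÷ 106 g/mol = 247.2 mol → 494.3 eq of alkalinity.
(a) As CaCO₃: 494.3 eq × 50 g/eq = 24,720 g.
(a) Rise: 24,720 g / 612,000 L × 1000 = 40.39 mg/L.

(b) Hardness to add: (165 − 118) = 47 mg/L as CaCO₃ × 751,000 L = 35,300 g as CaCO₃.
(b) Moles of Ca²⁺ (1 mol Ca²⁺ ≡ 1 mol CaCO₃): 35,300 / 100.1 g/mol = 352.6 mol.
(b) Mass of CaCl₂: 352.6 × 111 = 39,140 g.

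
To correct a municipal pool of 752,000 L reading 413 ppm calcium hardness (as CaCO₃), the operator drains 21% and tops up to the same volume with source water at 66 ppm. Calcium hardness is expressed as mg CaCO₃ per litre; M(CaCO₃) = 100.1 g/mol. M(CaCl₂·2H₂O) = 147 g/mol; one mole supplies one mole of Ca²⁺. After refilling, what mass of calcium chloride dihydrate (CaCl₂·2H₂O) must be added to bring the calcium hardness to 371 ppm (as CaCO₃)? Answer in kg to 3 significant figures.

After draining 21% and refilling: 413 × 0.79 + 66 × 0.21 = 340.13 ppm.
Deficit to target: 371 − 340.13 = 30.87 mg/L.
As CaCO₃: 30.87 mg/L × 752,000 L = 23,210 g; ÷ 100.1 = 231.9 mol Ca²⁺.
Mass: 231.9 × 147 = 34,090 g.

34.1 kg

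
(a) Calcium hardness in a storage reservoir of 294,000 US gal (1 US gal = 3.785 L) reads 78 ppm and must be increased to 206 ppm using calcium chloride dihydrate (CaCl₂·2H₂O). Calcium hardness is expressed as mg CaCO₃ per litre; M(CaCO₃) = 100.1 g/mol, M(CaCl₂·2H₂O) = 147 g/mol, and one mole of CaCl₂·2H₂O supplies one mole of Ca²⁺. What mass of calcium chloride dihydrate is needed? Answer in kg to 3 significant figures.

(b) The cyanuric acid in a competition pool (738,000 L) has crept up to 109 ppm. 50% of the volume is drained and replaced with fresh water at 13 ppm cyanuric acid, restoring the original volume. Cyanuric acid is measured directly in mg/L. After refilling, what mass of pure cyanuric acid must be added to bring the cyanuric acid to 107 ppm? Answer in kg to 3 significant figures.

(a) Volume: 294,000 US gal × 3.785 L/gal = 1,112,790 L.
(a) Hardness to add: (206 − 78) = 128 mg/L as CaCO₃ × 1,112,790 L = 142,400 g as CaCO₃.
(a) Moles of Ca²⁺ (1 mol Ca²⁺ ≡ 1 mol CaCO₃): 142,400 / 100.1 g/mol = 1423 mol.
(a) Mass of CaCl₂·2H₂O: 1423 × 147 = 209,200 g.

(b) After draining 50% and refilling: 109 × 0.50 + 13 × 0.50 = 61 ppm.
(b) Deficit to target: 107 − 61 = 46 mg/L.
(b) Mass: 46 mg/L × 738,000 L = 33,950 g cyanuric acid.

(a) 209 kg; (b) 33.9 kg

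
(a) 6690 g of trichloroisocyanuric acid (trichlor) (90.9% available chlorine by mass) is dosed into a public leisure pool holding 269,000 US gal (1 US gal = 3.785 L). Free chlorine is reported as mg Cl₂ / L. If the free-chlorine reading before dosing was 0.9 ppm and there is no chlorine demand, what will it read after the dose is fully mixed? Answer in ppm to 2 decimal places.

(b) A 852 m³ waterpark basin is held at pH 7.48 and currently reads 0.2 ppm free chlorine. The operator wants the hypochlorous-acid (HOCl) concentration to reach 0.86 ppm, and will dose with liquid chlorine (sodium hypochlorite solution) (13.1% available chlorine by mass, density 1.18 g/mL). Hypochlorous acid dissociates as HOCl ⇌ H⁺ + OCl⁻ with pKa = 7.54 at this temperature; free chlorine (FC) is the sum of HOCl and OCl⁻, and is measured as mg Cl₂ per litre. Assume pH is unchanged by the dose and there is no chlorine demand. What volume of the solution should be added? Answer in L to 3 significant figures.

(a) 6.87 ppm; (b) 7.77 L

(a) Volume: 269,000 US gal × 3.785 L/gal = 1,018,165 L.
(a) Available chlorine delivered: 6690 g × 0.909 = 6081 g as Cl₂.
(a) Concentration rise: 6081 g / 1,018,165 L = 5.973 mg/L = 5.97 ppm.
(a) Final FC: 0.9 + 5.97 = 6.87 ppm.

(b) Volume: 852 m³ = 852,000 L.
(b) [OCl⁻]/[HOCl] = 10^(pH − pKa) = 10^(7.48 − 7.54) = 0.871; fraction as HOCl = 1/(1 + 0.871) = 0.5345.
(b) Free chlorine required for 0.86 ppm HOCl: 0.86 / 0.5345 = 1.609 ppm.
(b) FC to add: 1.609 − 0.2 = 1.409 mg/L as Cl₂.
(b) Cl₂ equivalent: 1.409 mg/L × 852,000 L = 1200 g.
(b) Product at 13.1% available Cl: 1200 / 0.131 = 9164 g.
(b) Volume: 9164 g ÷ 1.18 g/mL = 7766 mL.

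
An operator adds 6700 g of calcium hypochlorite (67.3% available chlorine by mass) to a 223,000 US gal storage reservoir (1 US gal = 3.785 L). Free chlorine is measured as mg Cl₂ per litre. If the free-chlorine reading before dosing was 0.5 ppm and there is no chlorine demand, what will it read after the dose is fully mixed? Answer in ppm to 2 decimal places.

5.84 ppm

Volume: 223,000 US gal × 3.785 L/gal = 844,055 L.
Available chlorine delivered: 6700 g × 0.673 = 4509 g as Cl₂.
Concentration rise: 4509 g / 844,055 L = 5.342 mg/L = 5.34 ppm.
Final FC: 0.5 + 5.34 = 5.84 ppm.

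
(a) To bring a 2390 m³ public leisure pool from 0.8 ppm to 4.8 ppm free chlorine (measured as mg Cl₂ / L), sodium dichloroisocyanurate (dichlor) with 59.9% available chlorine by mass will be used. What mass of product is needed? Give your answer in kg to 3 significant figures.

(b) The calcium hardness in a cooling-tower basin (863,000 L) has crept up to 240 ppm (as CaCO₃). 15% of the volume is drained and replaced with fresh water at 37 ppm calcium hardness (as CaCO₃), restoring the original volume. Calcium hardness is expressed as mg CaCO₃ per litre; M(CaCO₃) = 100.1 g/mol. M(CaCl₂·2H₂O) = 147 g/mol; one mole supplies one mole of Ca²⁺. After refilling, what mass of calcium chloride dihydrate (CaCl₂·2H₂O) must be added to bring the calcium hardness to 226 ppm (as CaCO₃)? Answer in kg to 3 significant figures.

(a) 16.0 kg; (b) 20.8 kg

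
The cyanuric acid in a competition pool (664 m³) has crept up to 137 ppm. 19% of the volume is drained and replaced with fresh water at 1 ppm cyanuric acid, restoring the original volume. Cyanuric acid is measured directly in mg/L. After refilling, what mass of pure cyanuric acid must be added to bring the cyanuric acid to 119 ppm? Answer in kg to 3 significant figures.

Volume: 664 m³ = 664,000 L.
After draining 19% and refilling: 137 × 0.81 + 1 × 0.19 = 111.16 ppm.
Deficit to target: 119 − 111.16 = 7.84 mg/L.
Mass: 7.84 mg/L × 664,000 L = 5206 g cyanuric acid.

5.21 kg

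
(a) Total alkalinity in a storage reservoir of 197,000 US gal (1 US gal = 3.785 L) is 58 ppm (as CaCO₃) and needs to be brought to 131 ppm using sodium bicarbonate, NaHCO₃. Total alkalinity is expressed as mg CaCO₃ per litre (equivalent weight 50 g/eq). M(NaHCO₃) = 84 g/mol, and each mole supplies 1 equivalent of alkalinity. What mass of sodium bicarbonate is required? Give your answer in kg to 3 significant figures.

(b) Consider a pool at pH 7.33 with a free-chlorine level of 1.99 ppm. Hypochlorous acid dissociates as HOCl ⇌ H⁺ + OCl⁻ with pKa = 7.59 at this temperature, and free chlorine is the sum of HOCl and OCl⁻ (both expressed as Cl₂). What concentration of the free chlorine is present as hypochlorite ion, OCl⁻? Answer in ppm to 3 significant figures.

(a) 91.4 kg; (b) 0.706 ppm

(a) Volume: 197,000 US gal × 3.785 L/gal = 745,645 L.
(a) Alkalinity to add: (131 − 58) = 73 mg/L as CaCO₃ × 745,645 L = 54,430 g as CaCO₃.
(a) Equivalents: 54,430 g ÷ 50 g/eq = 1089 eq.
(a) NaHCO₃ supplies 1 eq per mole → 1089 mol.
(a) Mass: 1089 mol × 84 g/mol = 91,450 g.

(b) [OCl⁻]/[HOCl] = 10^(pH − pKa) = 10^(7.33 − 7.59) = 10^-0.26 = 0.5495.
(b) Fraction as HOCl = 1 / (1 + 0.5495) = 0.6454.
(b) OCl⁻ = (1 − 0.6454) × 1.99 ppm = 0.7057 ppm.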